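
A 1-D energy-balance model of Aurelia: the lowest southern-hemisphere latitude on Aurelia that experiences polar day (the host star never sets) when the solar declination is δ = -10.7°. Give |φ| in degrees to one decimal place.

Polar day requires cos H₀ = −tan φ tan δ ≤ −1, i.e. tan φ tan δ ≥ 1.
The boundary is |tan φ| · |tan δ| = 1, so |φ| = 90° − |δ| = 90° − 10.7° = 79.3° in the southern hemisphere.

|φ| = 79.3°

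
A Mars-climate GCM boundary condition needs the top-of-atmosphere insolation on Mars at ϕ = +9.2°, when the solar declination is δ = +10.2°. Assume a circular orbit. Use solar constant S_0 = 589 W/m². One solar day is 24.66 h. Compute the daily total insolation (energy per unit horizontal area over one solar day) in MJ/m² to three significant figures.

16.9 MJ/m²

cos h₀ = −tan(+9.2°) tan(+10.200°) = -0.0291, h₀ = 1.5999 rad.
Bracket: h₀ sin ϕ sin δ + cos ϕ cos δ sin h₀ = 1.5999×0.15988×0.17708 + 0.98714×0.98420×0.99958 = 0.045296 + 0.971135 = 1.016431.
Q̄ = (S_0/π) × [bracket] = (589/π) × 1.016431 = 190.57 W/m².
Daily total = Q̄ × 24.66 h × 3600 s/h = 190.57 × 24.66 × 3600 / 10⁶ = 16.92 MJ/m².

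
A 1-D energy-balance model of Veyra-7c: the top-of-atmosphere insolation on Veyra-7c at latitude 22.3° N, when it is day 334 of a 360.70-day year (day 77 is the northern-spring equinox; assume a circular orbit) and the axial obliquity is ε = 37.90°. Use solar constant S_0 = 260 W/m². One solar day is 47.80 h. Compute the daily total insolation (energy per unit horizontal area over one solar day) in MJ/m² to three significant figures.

5.99 MJ/m²

Solar longitude: L_s = 360° × (334 − 77)/360.70 = 256.501°.
sin δ = sin 37.90° × sin 256.501° = -0.59732, so δ = -36.678°.
cos h₀ = −tan(+22.3°) tan(-36.678°) = 0.3055, h₀ = 1.2604 rad.
Bracket: h₀ sin ϕ sin δ + cos ϕ cos δ sin h₀ = 1.2604×0.37946×-0.59732 + 0.92521×0.80201×0.95221 = -0.285681 + 0.706566 = 0.420885.
Q̄ = (S_0/π) × [bracket] = (260/π) × 0.420885 = 34.833 W/m².
Daily total = Q̄ × 47.80 h × 3600 s/h = 34.833 × 47.80 × 3600 / 10⁶ = 5.994 MJ/m².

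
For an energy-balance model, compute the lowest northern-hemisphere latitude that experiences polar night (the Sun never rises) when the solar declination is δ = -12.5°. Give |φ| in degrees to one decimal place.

|φ| = 77.5°

Polar night requires cos H₀ = −tan φ tan δ ≥ 1, i.e. tan φ tan δ ≤ −1.
The boundary is |tan φ| · |tan δ| = 1, so |φ| = 90° − |δ| = 90° − 12.5° = 77.5° in the northern hemisphere.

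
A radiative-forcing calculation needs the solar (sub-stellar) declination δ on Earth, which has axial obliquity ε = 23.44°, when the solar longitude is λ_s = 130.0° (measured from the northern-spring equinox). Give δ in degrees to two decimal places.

sin δ = sin ε · sin λ_s = sin 23.44° × sin 130.0° = 0.304724.
δ = arcsin(0.304724) = +17.74°.

δ = +17.74°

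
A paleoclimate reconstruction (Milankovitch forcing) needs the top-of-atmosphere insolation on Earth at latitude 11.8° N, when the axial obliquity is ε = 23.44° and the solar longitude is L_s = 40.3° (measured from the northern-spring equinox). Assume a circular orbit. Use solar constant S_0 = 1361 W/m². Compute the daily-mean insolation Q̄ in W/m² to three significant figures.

Solar declination: sin δ = sin ε · sin L_s = sin 23.44° × sin 40.3° = 0.25729, so δ = +14.909°.
cos h₀ = −tan(+11.8°) tan(+14.909°) = -0.0556, h₀ = 1.6264 rad.
Bracket: h₀ sin ϕ sin δ + cos ϕ cos δ sin h₀ = 1.6264×0.20450×0.25729 + 0.97887×0.96634×0.99845 = 0.085574 + 0.944455 = 1.030029.
Q̄ = (S_0/π) × [bracket] = (1361/π) × 1.030029 = 446.2 W/m².

Q̄ ≈ 446 W/m²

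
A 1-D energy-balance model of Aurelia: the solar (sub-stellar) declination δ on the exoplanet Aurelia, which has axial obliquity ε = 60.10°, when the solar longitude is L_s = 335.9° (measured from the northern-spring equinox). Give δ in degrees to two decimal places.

sin δ = sin ε · sin L_s = sin 60.10° × sin 335.9° = -0.353980.
δ = arcsin(-0.353980) = -20.73°.

δ = -20.73°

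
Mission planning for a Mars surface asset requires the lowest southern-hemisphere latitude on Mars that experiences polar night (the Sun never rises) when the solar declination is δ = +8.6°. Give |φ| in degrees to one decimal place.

|φ| = 81.4°

Polar night requires cos H₀ = −tan φ tan δ ≥ 1, i.e. tan φ tan δ ≤ −1.
The boundary is |tan φ| · |tan δ| = 1, so |φ| = 90° − |δ| = 90° − 8.6° = 81.4° in the southern hemisphere.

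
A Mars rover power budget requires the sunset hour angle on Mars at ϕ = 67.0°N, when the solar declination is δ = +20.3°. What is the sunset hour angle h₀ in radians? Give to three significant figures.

h₀ = 2.63 rad

cos h₀ = −tan ϕ · tan δ = −tan(+67.0°) × tan(+20.300°) = -0.8715, so h₀ = 2.6290 rad = 150.63°.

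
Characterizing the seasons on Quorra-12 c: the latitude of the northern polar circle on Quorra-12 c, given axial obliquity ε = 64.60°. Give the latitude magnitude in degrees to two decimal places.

The polar circle is the lowest latitude that experiences at least one full rotation of continuous daylight at the northern-summer solstice; it lies at |φ| = 90° − ε = 90° − 64.60° = 25.40°.

25.40°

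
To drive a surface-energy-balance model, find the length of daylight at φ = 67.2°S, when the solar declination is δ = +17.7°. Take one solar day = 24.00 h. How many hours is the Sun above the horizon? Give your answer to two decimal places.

cos H₀ = −tan φ · tan δ = −tan(-67.2°) × tan(+17.700°) = 0.7592, so H₀ = 0.7087 rad = 40.61°.
Daylight = 2H₀/(2π) × 24.00 h = (0.7087/π) × 24.00 = 5.41 h.

5.41 h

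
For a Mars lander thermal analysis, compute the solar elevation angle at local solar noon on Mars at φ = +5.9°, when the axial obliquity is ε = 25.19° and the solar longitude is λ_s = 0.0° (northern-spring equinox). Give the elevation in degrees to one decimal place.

84.1°

Solar declination: sin δ = sin ε · sin λ_s = sin 25.19° × sin 0.0° = 0.00000, so δ = +0.000°.
At local noon the hour angle is zero, so the zenith angle equals |φ − δ| = |+5.9° − (+0.000°)| = 5.900°.
Elevation = 90° − 5.900° = 84.1°.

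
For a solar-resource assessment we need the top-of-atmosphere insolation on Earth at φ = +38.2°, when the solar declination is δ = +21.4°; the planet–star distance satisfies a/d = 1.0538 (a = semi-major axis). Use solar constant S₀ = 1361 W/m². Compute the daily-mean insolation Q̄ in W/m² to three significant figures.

Q̄ ≈ 539 W/m²

cos H₀ = −tan(+38.2°) tan(+21.400°) = -0.3084, H₀ = 1.8843 rad.
Bracket: H₀ sin φ sin δ + cos φ cos δ sin H₀ = 1.8843×0.61841×0.36488 + 0.78586×0.93106×0.95126 = 0.425184 + 0.696021 = 1.121205.
Inverse-square distance factor (a/d)² = 1.0538² = 1.110494.
Q̄ = (S₀/π) × 1.110494 × [bracket] = (1361/π) × 1.110494 × 1.121205 = 539.4 W/m².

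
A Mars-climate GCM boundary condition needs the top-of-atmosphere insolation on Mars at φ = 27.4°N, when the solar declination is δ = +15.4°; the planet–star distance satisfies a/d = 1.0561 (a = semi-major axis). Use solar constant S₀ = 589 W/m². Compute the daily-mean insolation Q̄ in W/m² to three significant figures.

cos H₀ = −tan(+27.4°) tan(+15.400°) = -0.1428, H₀ = 1.7141 rad.
Bracket: H₀ sin φ sin δ + cos φ cos δ sin H₀ = 1.7141×0.46020×0.26556 + 0.88782×0.96410×0.98975 = 0.209481 + 0.847174 = 1.056655.
Inverse-square distance factor (a/d)² = 1.0561² = 1.115347.
Q̄ = (S₀/π) × 1.115347 × [bracket] = (589/π) × 1.115347 × 1.056655 = 221.0 W/m².

Q̄ ≈ 221 W/m²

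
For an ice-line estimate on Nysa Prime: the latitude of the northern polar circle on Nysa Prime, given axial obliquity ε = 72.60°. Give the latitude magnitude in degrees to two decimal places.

17.40°

The polar circle is the lowest latitude that experiences at least one full rotation of continuous daylight at the northern-summer solstice; it lies at |φ| = 90° − ε = 90° − 72.60° = 17.40°.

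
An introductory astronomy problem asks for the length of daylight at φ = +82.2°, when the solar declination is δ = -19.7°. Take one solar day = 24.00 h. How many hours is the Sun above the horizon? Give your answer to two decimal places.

cos H₀ = −tan φ · tan δ = 2.6138 ≥ 1, so the Sun never rises (polar night) and H₀ = 0.
Daylight = 2H₀/(2π) × 24.00 h = (0.0000/π) × 24.00 = 0.00 h.

0.00 h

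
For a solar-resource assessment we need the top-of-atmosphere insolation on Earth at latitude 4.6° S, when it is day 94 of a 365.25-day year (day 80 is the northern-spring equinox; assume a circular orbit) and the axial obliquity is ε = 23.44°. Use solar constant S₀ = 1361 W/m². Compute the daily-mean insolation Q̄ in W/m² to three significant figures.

Q̄ ≈ 425 W/m²

Solar longitude: λ_s = 360° × (94 − 80)/365.25 = 13.799°.
sin δ = sin 23.44° × sin 13.799° = 0.09488, so δ = +5.444°.
cos H₀ = −tan(-4.6°) tan(+5.444°) = 0.0077, H₀ = 1.5631 rad.
Bracket: H₀ sin φ sin δ + cos φ cos δ sin H₀ = 1.5631×-0.08020×0.09488 + 0.99678×0.99549×0.99997 = -0.011894 + 0.992255 = 0.980361.
Q̄ = (S₀/π) × [bracket] = (1361/π) × 0.980361 = 424.7 W/m².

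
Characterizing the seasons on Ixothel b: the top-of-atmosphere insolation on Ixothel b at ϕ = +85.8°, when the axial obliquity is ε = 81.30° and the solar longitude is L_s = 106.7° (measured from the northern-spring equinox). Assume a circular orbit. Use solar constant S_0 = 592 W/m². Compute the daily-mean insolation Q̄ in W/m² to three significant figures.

Q̄ ≈ 559 W/m²

Solar declination: sin δ = sin ε · sin L_s = sin 81.30° × sin 106.7° = 0.94680, so δ = +71.227°.
cos h₀ = −tan(+85.8°) tan(+71.227°) = -40.0630 ≤ −1 ⇒ polar day, h₀ = π.
Bracket: h₀ sin ϕ sin δ + cos ϕ cos δ sin h₀ = 3.1416×0.99731×0.94680 + 0.07324×0.32182×0.00000 = 2.966466 + 0.000000 = 2.966466.
Q̄ = (S_0/π) × [bracket] = (592/π) × 2.966466 = 559.0 W/m².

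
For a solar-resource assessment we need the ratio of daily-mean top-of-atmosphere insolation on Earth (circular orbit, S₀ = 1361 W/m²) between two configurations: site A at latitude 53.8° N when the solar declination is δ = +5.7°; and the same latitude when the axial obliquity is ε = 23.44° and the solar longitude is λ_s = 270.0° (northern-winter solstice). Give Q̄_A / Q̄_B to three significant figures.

Q̄_A / Q̄_B ≈ 5.29

— Configuration A (φ=+53.8°):
cos H₀ = −tan(+53.8°) tan(+5.700°) = -0.1364, H₀ = 1.7076 rad.
Bracket: H₀ sin φ sin δ + cos φ cos δ sin H₀ = 1.7076×0.80696×0.09932 + 0.59061×0.99506×0.99066 = 0.136859 + 0.582203 = 0.719062.
Q̄ = (S₀/π) × [bracket] = (1361/π) × 0.719062 = 311.51 W/m².
— Configuration B (φ=+53.8°):
Solar declination: sin δ = sin ε · sin λ_s = sin 23.44° × sin 270.0° = -0.39779, so δ = -23.440°.
cos H₀ = −tan(+53.8°) tan(-23.440°) = 0.5924, H₀ = 0.9368 rad.
Bracket: H₀ sin φ sin δ + cos φ cos δ sin H₀ = 0.9368×0.80696×-0.39779 + 0.59061×0.91748×0.80565 = -0.300713 + 0.436560 = 0.135847.
Q̄ = (S₀/π) × [bracket] = (1361/π) × 0.135847 = 58.852 W/m².
Ratio Q̄_A / Q̄_B = 311.51 / 58.852 = 5.293.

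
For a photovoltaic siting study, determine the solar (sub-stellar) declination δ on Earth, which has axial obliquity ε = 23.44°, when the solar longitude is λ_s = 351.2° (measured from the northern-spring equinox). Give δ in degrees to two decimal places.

δ = -3.49°

sin δ = sin ε · sin λ_s = sin 23.44° × sin 351.2° = -0.060856.
δ = arcsin(-0.060856) = -3.49°.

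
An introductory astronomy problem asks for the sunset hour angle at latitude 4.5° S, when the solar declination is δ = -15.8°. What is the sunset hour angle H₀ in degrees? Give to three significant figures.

H₀ = 91.3°

cos H₀ = −tan φ · tan δ = −tan(-4.5°) × tan(-15.800°) = -0.0223, so H₀ = 1.5931 rad = 91.28°.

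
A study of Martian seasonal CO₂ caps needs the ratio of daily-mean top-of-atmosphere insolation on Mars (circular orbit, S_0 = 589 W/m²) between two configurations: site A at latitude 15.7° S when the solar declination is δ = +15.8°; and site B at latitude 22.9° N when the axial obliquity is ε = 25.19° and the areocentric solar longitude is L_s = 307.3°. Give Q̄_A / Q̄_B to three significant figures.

Q̄_A / Q̄_B ≈ 1.21

— Configuration A (ϕ=-15.7°):
cos h₀ = −tan(-15.7°) tan(+15.800°) = 0.0795, h₀ = 1.4912 rad.
Bracket: h₀ sin ϕ sin δ + cos ϕ cos δ sin h₀ = 1.4912×-0.27060×0.27228 + 0.96269×0.96222×0.99683 = -0.109870 + 0.923383 = 0.813513.
Q̄ = (S_0/π) × [bracket] = (589/π) × 0.813513 = 152.52 W/m².
— Configuration B (ϕ=+22.9°):
sin δ = sin 25.19° × sin 307.3° = -0.33857, so δ = -19.790°.
cos h₀ = −tan(+22.9°) tan(-19.790°) = 0.1520, h₀ = 1.4182 rad.
Bracket: h₀ sin ϕ sin δ + cos ϕ cos δ sin h₀ = 1.4182×0.38912×-0.33857 + 0.92119×0.94094×0.98838 = -0.186840 + 0.856712 = 0.669872.
Q̄ = (S_0/π) × [bracket] = (589/π) × 0.669872 = 125.59 W/m².
Ratio Q̄_A / Q̄_B = 152.52 / 125.59 = 1.214.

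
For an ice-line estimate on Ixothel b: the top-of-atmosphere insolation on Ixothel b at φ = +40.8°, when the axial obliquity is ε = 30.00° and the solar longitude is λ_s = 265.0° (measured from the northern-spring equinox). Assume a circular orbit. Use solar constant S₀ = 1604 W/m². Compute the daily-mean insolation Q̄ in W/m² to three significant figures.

Solar declination: sin δ = sin ε · sin λ_s = sin 30.00° × sin 265.0° = -0.49810, so δ = -29.874°.
cos H₀ = −tan(+40.8°) tan(-29.874°) = 0.4958, H₀ = 1.0520 rad.
Bracket: H₀ sin φ sin δ + cos φ cos δ sin H₀ = 1.0520×0.65342×-0.49810 + 0.75700×0.86712×0.86842 = -0.342393 + 0.570039 = 0.227646.
Q̄ = (S₀/π) × [bracket] = (1604/π) × 0.227646 = 116.2 W/m².

Q̄ ≈ 116 W/m²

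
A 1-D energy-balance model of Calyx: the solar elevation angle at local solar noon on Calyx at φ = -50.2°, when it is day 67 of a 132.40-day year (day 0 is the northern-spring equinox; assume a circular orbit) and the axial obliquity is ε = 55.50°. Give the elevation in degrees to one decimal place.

41.6°

Solar longitude: λ_s = 360° × (67 − 0)/132.40 = 182.175°.
sin δ = sin 55.50° × sin 182.175° = -0.03128, so δ = -1.793°.
At local noon the hour angle is zero, so the zenith angle equals |φ − δ| = |-50.2° − (-1.793°)| = 48.407°.
Elevation = 90° − 48.407° = 41.6°.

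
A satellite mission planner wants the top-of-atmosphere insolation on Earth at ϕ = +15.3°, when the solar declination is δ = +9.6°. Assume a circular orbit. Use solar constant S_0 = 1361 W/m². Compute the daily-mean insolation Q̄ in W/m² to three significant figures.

Q̄ ≈ 442 W/m²

cos h₀ = −tan(+15.3°) tan(+9.600°) = -0.0463, h₀ = 1.6171 rad.
Bracket: h₀ sin ϕ sin δ + cos ϕ cos δ sin h₀ = 1.6171×0.26387×0.16677 + 0.96456×0.98600×0.99893 = 0.071161 + 0.950039 = 1.021200.
Q̄ = (S_0/π) × [bracket] = (1361/π) × 1.021200 = 442.4 W/m².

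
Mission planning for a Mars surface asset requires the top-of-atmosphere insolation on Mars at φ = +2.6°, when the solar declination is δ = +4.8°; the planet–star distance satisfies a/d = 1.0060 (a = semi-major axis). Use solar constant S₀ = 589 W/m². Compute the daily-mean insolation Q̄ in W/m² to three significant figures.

Q̄ ≈ 190 W/m²

cos H₀ = −tan(+2.6°) tan(+4.800°) = -0.0038, H₀ = 1.5746 rad.
Bracket: H₀ sin φ sin δ + cos φ cos δ sin H₀ = 1.5746×0.04536×0.08368 + 0.99897×0.99649×0.99999 = 0.005977 + 0.995454 = 1.001431.
Inverse-square distance factor (a/d)² = 1.0060² = 1.012036.
Q̄ = (S₀/π) × 1.012036 × [bracket] = (589/π) × 1.012036 × 1.001431 = 190.0 W/m².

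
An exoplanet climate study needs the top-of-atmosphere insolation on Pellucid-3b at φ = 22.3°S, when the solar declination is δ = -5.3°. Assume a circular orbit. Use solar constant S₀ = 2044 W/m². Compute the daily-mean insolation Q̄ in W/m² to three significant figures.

cos H₀ = −tan(-22.3°) tan(-5.300°) = -0.0380, H₀ = 1.6089 rad.
Bracket: H₀ sin φ sin δ + cos φ cos δ sin H₀ = 1.6089×-0.37946×-0.09237 + 0.92521×0.99572×0.99928 = 0.056393 + 0.920587 = 0.976980.
Q̄ = (S₀/π) × [bracket] = (2044/π) × 0.976980 = 635.6 W/m².

Q̄ ≈ 636 W/m²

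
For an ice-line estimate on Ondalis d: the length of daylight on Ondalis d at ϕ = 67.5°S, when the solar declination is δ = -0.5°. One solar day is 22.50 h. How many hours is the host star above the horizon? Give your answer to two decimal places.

11.40 h

cos h₀ = −tan ϕ · tan δ = −tan(-67.5°) × tan(-0.500°) = -0.0211, so h₀ = 1.5919 rad = 91.21°.
Daylight = 2h₀/(2π) × 22.50 h = (1.5919/π) × 22.50 = 11.40 h.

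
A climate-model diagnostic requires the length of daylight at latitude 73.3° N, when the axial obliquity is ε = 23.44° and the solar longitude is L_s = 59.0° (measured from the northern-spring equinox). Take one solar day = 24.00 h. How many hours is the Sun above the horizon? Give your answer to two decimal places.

24.00 h

Solar declination: sin δ = sin ε · sin L_s = sin 23.44° × sin 59.0° = 0.34097, so δ = +19.936°.
Sunrise equation: cos h₀ = −tan ϕ · tan δ = -1.2090 ≤ −1, so the Sun never sets (polar day) and h₀ = π.
Daylight = 2h₀/(2π) × 24.00 h = (3.1416/π) × 24.00 = 24.00 h.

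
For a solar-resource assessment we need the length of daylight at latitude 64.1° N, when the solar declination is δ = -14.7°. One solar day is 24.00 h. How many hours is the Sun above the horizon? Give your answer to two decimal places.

cos h₀ = −tan ϕ · tan δ = −tan(+64.1°) × tan(-14.700°) = 0.5403, so h₀ = 1.0000 rad = 57.30°.
Daylight = 2h₀/(2π) × 24.00 h = (1.0000/π) × 24.00 = 7.64 h.

7.64 h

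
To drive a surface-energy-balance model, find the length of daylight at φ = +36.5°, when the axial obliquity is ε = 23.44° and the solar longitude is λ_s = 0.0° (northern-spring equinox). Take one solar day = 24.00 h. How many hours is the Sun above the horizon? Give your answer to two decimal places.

12.00 h

Solar declination: sin δ = sin ε · sin λ_s = sin 23.44° × sin 0.0° = 0.00000, so δ = +0.000°.
cos H₀ = −tan φ · tan δ = −tan(+36.5°) × tan(+0.000°) = -0.0000, so H₀ = 1.5708 rad = 90.00°.
Daylight = 2H₀/(2π) × 24.00 h = (1.5708/π) × 24.00 = 12.00 h.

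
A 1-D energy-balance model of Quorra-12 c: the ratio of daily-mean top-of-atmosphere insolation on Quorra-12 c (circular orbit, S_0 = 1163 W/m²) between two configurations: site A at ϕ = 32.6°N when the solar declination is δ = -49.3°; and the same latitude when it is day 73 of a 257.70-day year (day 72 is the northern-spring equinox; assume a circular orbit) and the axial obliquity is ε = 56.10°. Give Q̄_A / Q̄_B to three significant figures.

— Configuration A (ϕ=+32.6°):
cos h₀ = −tan(+32.6°) tan(-49.300°) = 0.7435, h₀ = 0.7325 rad.
Bracket: h₀ sin ϕ sin δ + cos ϕ cos δ sin h₀ = 0.7325×0.53877×-0.75813 + 0.84245×0.65210×0.66872 = -0.299195 + 0.367369 = 0.068174.
Q̄ = (S_0/π) × [bracket] = (1163/π) × 0.068174 = 25.238 W/m².
— Configuration B (ϕ=+32.6°):
Solar longitude: L_s = 360° × (73 − 72)/257.70 = 1.397°.
sin δ = sin 56.10° × sin 1.397° = 0.02024, so δ = +1.159°.
cos h₀ = −tan(+32.6°) tan(+1.159°) = -0.0129, h₀ = 1.5837 rad.
Bracket: h₀ sin ϕ sin δ + cos ϕ cos δ sin h₀ = 1.5837×0.53877×0.02024 + 0.84245×0.99980×0.99992 = 0.017270 + 0.842214 = 0.859484.
Q̄ = (S_0/π) × [bracket] = (1163/π) × 0.859484 = 318.18 W/m².
Ratio Q̄_A / Q̄_B = 25.238 / 318.18 = 0.07932.

Q̄_A / Q̄_B ≈ 0.0793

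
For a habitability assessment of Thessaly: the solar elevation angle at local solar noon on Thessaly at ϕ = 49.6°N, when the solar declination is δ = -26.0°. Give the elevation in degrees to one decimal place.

At local noon the hour angle is zero, so the zenith angle equals |ϕ − δ| = |+49.6° − (-26.000°)| = 75.600°.
Elevation = 90° − 75.600° = 14.4°.

14.4°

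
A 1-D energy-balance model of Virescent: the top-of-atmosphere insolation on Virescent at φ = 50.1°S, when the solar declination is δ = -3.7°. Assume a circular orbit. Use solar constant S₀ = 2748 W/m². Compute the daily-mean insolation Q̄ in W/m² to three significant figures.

Q̄ ≈ 630 W/m²

cos H₀ = −tan(-50.1°) tan(-3.700°) = -0.0773, H₀ = 1.6482 rad.
Bracket: H₀ sin φ sin δ + cos φ cos δ sin H₀ = 1.6482×-0.76717×-0.06453 + 0.64145×0.99792×0.99700 = 0.081595 + 0.638195 = 0.719790.
Q̄ = (S₀/π) × [bracket] = (2748/π) × 0.719790 = 629.6 W/m².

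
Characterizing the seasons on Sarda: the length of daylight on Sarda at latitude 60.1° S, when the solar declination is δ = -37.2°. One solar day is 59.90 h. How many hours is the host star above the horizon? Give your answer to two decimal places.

Sunrise equation: cos H₀ = −tan φ · tan δ = -1.3200 ≤ −1, so the host star never sets (polar day) and H₀ = π.
Daylight = 2H₀/(2π) × 59.90 h = (3.1416/π) × 59.90 = 59.90 h.

59.90 h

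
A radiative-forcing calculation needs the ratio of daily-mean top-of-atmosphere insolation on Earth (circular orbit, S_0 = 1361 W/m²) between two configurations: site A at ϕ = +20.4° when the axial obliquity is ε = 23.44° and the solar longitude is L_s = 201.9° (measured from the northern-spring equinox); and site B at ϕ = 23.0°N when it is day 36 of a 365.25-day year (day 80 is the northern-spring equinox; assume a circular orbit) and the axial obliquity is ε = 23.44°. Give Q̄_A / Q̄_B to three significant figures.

Q̄_A / Q̄_B ≈ 1.17

— Configuration A (ϕ=+20.4°):
Solar declination: sin δ = sin ε · sin L_s = sin 23.44° × sin 201.9° = -0.14837, so δ = -8.532°.
cos h₀ = −tan(+20.4°) tan(-8.532°) = 0.0558, h₀ = 1.5150 rad.
Bracket: h₀ sin ϕ sin δ + cos ϕ cos δ sin h₀ = 1.5150×0.34857×-0.14837 + 0.93728×0.98893×0.99844 = -0.078352 + 0.925458 = 0.847106.
Q̄ = (S_0/π) × [bracket] = (1361/π) × 0.847106 = 366.98 W/m².
— Configuration B (ϕ=+23.0°):
Solar longitude: L_s = 360° × (36 − 80)/365.25 = -43.368°, i.e. -43.368° + 360° = 316.632°.
sin δ = sin 23.44° × sin 316.632° = -0.27315, so δ = -15.852°.
cos h₀ = −tan(+23.0°) tan(-15.852°) = 0.1205, h₀ = 1.4500 rad.
Bracket: h₀ sin ϕ sin δ + cos ϕ cos δ sin h₀ = 1.4500×0.39073×-0.27315 + 0.92050×0.96197×0.99271 = -0.154755 + 0.879038 = 0.724283.
Q̄ = (S_0/π) × [bracket] = (1361/π) × 0.724283 = 313.77 W/m².
Ratio Q̄_A / Q̄_B = 366.98 / 313.77 = 1.170.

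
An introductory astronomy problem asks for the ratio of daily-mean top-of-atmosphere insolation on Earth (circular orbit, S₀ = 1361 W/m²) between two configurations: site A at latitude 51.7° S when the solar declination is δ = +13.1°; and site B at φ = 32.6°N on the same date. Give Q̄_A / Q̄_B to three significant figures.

Q̄_A / Q̄_B ≈ 0.343

— Configuration A (φ=-51.7°):
cos H₀ = −tan(-51.7°) tan(+13.100°) = 0.2947, H₀ = 1.2717 rad.
Bracket: H₀ sin φ sin δ + cos φ cos δ sin H₀ = 1.2717×-0.78478×0.22665 + 0.61978×0.97398×0.95560 = -0.226198 + 0.576851 = 0.350653.
Q̄ = (S₀/π) × [bracket] = (1361/π) × 0.350653 = 151.91 W/m².
— Configuration B (φ=+32.6°):
cos H₀ = −tan(+32.6°) tan(+13.100°) = -0.1488, H₀ = 1.7202 rad.
Bracket: H₀ sin φ sin δ + cos φ cos δ sin H₀ = 1.7202×0.53877×0.22665 + 0.84245×0.97398×0.98886 = 0.210057 + 0.811389 = 1.021446.
Q̄ = (S₀/π) × [bracket] = (1361/π) × 1.021446 = 442.51 W/m².
Ratio Q̄_A / Q̄_B = 151.91 / 442.51 = 0.3433.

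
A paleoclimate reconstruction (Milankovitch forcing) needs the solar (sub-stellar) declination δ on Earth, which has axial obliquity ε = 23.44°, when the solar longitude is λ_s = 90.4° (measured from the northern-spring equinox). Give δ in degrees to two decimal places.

δ = +23.44°

sin δ = sin ε · sin λ_s = sin 23.44° × sin 90.4° = 0.397779.
δ = arcsin(0.397779) = +23.44°.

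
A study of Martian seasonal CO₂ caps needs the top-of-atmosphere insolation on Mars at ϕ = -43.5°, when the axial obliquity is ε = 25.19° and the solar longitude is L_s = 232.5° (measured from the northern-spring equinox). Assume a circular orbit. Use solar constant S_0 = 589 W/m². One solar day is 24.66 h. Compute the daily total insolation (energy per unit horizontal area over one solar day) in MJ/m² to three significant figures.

Solar declination: sin δ = sin ε · sin L_s = sin 25.19° × sin 232.5° = -0.33767, so δ = -19.735°.
cos h₀ = −tan(-43.5°) tan(-19.735°) = -0.3404, h₀ = 1.9182 rad.
Bracket: h₀ sin ϕ sin δ + cos ϕ cos δ sin h₀ = 1.9182×-0.68835×-0.33767 + 0.72537×0.94127×0.94027 = 0.445857 + 0.641987 = 1.087844.
Q̄ = (S_0/π) × [bracket] = (589/π) × 1.087844 = 203.95 W/m².
Daily total = Q̄ × 24.66 h × 3600 s/h = 203.95 × 24.66 × 3600 / 10⁶ = 18.11 MJ/m².

18.1 MJ/m²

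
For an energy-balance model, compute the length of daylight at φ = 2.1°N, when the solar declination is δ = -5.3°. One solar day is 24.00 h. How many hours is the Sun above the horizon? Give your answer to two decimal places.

11.97 h

cos H₀ = −tan φ · tan δ = −tan(+2.1°) × tan(-5.300°) = 0.0034, so H₀ = 1.5674 rad = 89.81°.
Daylight = 2H₀/(2π) × 24.00 h = (1.5674/π) × 24.00 = 11.97 h.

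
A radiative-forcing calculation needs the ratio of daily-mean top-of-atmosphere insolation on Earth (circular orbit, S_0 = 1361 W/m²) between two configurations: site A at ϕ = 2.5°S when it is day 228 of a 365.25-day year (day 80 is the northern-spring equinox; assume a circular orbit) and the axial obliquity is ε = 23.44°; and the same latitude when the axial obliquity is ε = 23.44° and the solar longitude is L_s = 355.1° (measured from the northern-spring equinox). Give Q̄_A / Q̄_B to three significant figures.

Q̄_A / Q̄_B ≈ 0.958

— Configuration A (ϕ=-2.5°):
Solar longitude: L_s = 360° × (228 − 80)/365.25 = 145.873°.
sin δ = sin 23.44° × sin 145.873° = 0.22317, so δ = +12.895°.
cos h₀ = −tan(-2.5°) tan(+12.895°) = 0.0100, h₀ = 1.5608 rad.
Bracket: h₀ sin ϕ sin δ + cos ϕ cos δ sin h₀ = 1.5608×-0.04362×0.22317 + 0.99905×0.97478×0.99995 = -0.015194 + 0.973805 = 0.958611.
Q̄ = (S_0/π) × [bracket] = (1361/π) × 0.958611 = 415.29 W/m².
— Configuration B (ϕ=-2.5°):
Solar declination: sin δ = sin ε · sin L_s = sin 23.44° × sin 355.1° = -0.03398, so δ = -1.947°.
cos h₀ = −tan(-2.5°) tan(-1.947°) = -0.0015, h₀ = 1.5723 rad.
Bracket: h₀ sin ϕ sin δ + cos ϕ cos δ sin h₀ = 1.5723×-0.04362×-0.03398 + 0.99905×0.99942×1.00000 = 0.002330 + 0.998471 = 1.000801.
Q̄ = (S_0/π) × [bracket] = (1361/π) × 1.000801 = 433.57 W/m².
Ratio Q̄_A / Q̄_B = 415.29 / 433.57 = 0.9578.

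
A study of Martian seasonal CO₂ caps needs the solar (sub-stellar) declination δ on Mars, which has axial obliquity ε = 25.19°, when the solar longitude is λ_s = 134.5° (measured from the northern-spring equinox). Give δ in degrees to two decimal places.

δ = +17.67°

sin δ = sin ε · sin λ_s = sin 25.19° × sin 134.5° = 0.303575.
δ = arcsin(0.303575) = +17.67°.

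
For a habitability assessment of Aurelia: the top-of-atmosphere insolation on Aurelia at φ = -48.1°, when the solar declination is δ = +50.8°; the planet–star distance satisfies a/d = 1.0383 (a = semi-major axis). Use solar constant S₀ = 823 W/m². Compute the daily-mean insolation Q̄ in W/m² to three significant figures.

cos H₀ = −tan(-48.1°) tan(+50.800°) = 1.3665 ≥ 1 ⇒ polar night, H₀ = 0 and Q̄ = 0.
Inverse-square distance factor (a/d)² = 1.0383² = 1.078067.

Q̄ ≈ 0.00 W/m²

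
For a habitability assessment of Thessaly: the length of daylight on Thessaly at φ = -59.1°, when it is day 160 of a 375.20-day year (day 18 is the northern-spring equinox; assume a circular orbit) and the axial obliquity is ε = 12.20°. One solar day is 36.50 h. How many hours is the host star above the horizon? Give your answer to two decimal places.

Solar longitude: λ_s = 360° × (160 − 18)/375.20 = 136.247°.
sin δ = sin 12.20° × sin 136.247° = 0.14614, so δ = +8.403°.
cos H₀ = −tan φ · tan δ = −tan(-59.1°) × tan(+8.403°) = 0.2468, so H₀ = 1.3214 rad = 75.71°.
Daylight = 2H₀/(2π) × 36.50 h = (1.3214/π) × 36.50 = 15.35 h.

15.35 h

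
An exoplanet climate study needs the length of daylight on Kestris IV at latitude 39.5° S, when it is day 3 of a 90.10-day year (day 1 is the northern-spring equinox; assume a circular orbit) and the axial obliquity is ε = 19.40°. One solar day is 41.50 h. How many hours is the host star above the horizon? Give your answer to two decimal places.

20.25 h

Solar longitude: λ_s = 360° × (3 − 1)/90.10 = 7.991°.
sin δ = sin 19.40° × sin 7.991° = 0.04618, so δ = +2.647°.
cos H₀ = −tan φ · tan δ = −tan(-39.5°) × tan(+2.647°) = 0.0381, so H₀ = 1.5327 rad = 87.82°.
Daylight = 2H₀/(2π) × 41.50 h = (1.5327/π) × 41.50 = 20.25 h.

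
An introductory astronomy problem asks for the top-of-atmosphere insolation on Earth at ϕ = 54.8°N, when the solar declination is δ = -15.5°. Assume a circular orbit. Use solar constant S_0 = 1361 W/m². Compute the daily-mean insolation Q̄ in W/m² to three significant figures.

cos h₀ = −tan(+54.8°) tan(-15.500°) = 0.3931, h₀ = 1.1668 rad.
Bracket: h₀ sin ϕ sin δ + cos ϕ cos δ sin h₀ = 1.1668×0.81714×-0.26724 + 0.57643×0.96363×0.91948 = -0.254797 + 0.510739 = 0.255942.
Q̄ = (S_0/π) × [bracket] = (1361/π) × 0.255942 = 110.9 W/m².

Q̄ ≈ 111 W/m²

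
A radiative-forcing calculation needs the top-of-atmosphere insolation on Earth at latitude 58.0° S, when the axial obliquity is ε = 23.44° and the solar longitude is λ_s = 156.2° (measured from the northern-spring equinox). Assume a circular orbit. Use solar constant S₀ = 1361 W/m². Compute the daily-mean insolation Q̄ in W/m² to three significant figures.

Q̄ ≈ 142 W/m²

Solar declination: sin δ = sin ε · sin λ_s = sin 23.44° × sin 156.2° = 0.16053, so δ = +9.237°.
cos H₀ = −tan(-58.0°) tan(+9.237°) = 0.2603, H₀ = 1.3075 rad.
Bracket: H₀ sin φ sin δ + cos φ cos δ sin H₀ = 1.3075×-0.84805×0.16053 + 0.52992×0.98703×0.96554 = -0.178000 + 0.505023 = 0.327023.
Q̄ = (S₀/π) × [bracket] = (1361/π) × 0.327023 = 141.7 W/m².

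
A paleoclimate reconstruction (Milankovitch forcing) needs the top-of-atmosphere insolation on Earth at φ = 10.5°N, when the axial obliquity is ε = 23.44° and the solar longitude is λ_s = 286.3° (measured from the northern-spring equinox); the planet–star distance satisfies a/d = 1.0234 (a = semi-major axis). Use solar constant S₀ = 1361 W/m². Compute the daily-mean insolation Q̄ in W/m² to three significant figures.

Solar declination: sin δ = sin ε · sin λ_s = sin 23.44° × sin 286.3° = -0.38180, so δ = -22.445°.
cos H₀ = −tan(+10.5°) tan(-22.445°) = 0.0766, H₀ = 1.4942 rad.
Bracket: H₀ sin φ sin δ + cos φ cos δ sin H₀ = 1.4942×0.18224×-0.38180 + 0.98325×0.92425×0.99706 = -0.103965 + 0.906097 = 0.802132.
Inverse-square distance factor (a/d)² = 1.0234² = 1.047348.
Q̄ = (S₀/π) × 1.047348 × [bracket] = (1361/π) × 1.047348 × 0.802132 = 364.0 W/m².

Q̄ ≈ 364 W/m²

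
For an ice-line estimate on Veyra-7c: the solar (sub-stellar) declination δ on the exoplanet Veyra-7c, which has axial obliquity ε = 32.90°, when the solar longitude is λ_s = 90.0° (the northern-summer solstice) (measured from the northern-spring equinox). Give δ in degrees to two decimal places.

sin δ = sin ε · sin λ_s = sin 32.90° × sin 90.0° = 0.543174.
δ = arcsin(0.543174) = +32.90°.

δ = +32.90°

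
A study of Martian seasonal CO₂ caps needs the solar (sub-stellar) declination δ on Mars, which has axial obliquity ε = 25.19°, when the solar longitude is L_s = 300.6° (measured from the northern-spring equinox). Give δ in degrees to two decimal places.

δ = -21.49°

sin δ = sin ε · sin L_s = sin 25.19° × sin 300.6° = -0.366350.
δ = arcsin(-0.366350) = -21.49°.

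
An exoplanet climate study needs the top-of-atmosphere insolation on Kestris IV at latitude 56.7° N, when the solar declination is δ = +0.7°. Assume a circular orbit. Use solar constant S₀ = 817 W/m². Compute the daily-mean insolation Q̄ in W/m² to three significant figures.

Q̄ ≈ 147 W/m²

cos H₀ = −tan(+56.7°) tan(+0.700°) = -0.0186, H₀ = 1.5894 rad.
Bracket: H₀ sin φ sin δ + cos φ cos δ sin H₀ = 1.5894×0.83581×0.01222 + 0.54902×0.99993×0.99983 = 0.016233 + 0.548888 = 0.565121.
Q̄ = (S₀/π) × [bracket] = (817/π) × 0.565121 = 147.0 W/m².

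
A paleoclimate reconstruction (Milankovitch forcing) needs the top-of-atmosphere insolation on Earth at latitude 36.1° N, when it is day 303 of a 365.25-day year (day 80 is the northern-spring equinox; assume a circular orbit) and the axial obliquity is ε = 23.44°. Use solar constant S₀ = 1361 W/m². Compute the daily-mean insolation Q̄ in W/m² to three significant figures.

Q̄ ≈ 243 W/m²

Solar longitude: λ_s = 360° × (303 − 80)/365.25 = 219.795°.
sin δ = sin 23.44° × sin 219.795° = -0.25460, so δ = -14.750°.
cos H₀ = −tan(+36.1°) tan(-14.750°) = 0.1920, H₀ = 1.3776 rad.
Bracket: H₀ sin φ sin δ + cos φ cos δ sin H₀ = 1.3776×0.58920×-0.25460 + 0.80799×0.96705×0.98140 = -0.206654 + 0.766833 = 0.560179.
Q̄ = (S₀/π) × [bracket] = (1361/π) × 0.560179 = 242.7 W/m².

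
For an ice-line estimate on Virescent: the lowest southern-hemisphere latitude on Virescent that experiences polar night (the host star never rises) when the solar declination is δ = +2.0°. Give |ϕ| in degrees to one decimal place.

Polar night requires cos h₀ = −tan ϕ tan δ ≥ 1, i.e. tan ϕ tan δ ≤ −1.
The boundary is |tan ϕ| · |tan δ| = 1, so |ϕ| = 90° − |δ| = 90° − 2.0° = 88.0° in the southern hemisphere.

|ϕ| = 88.0°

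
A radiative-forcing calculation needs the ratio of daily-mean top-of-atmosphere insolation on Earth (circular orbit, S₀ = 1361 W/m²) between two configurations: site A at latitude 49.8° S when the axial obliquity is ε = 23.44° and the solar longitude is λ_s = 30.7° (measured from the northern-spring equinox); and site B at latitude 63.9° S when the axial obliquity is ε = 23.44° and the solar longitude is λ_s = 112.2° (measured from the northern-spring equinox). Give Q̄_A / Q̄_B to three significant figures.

— Configuration A (φ=-49.8°):
Solar declination: sin δ = sin ε · sin λ_s = sin 23.44° × sin 30.7° = 0.20309, so δ = +11.718°.
cos H₀ = −tan(-49.8°) tan(+11.718°) = 0.2454, H₀ = 1.3228 rad.
Bracket: H₀ sin φ sin δ + cos φ cos δ sin H₀ = 1.3228×-0.76380×0.20309 + 0.64546×0.97916×0.96941 = -0.205193 + 0.612675 = 0.407482.
Q̄ = (S₀/π) × [bracket] = (1361/π) × 0.407482 = 176.53 W/m².
— Configuration B (φ=-63.9°):
Solar declination: sin δ = sin ε · sin λ_s = sin 23.44° × sin 112.2° = 0.36830, so δ = +21.611°.
cos H₀ = −tan(-63.9°) tan(+21.611°) = 0.8086, H₀ = 0.6290 rad.
Bracket: H₀ sin φ sin δ + cos φ cos δ sin H₀ = 0.6290×-0.89803×0.36830 + 0.43994×0.92971×0.58831 = -0.208038 + 0.240629 = 0.032591.
Q̄ = (S₀/π) × [bracket] = (1361/π) × 0.032591 = 14.119 W/m².
Ratio Q̄_A / Q̄_B = 176.53 / 14.119 = 12.50.

Q̄_A / Q̄_B ≈ 12.5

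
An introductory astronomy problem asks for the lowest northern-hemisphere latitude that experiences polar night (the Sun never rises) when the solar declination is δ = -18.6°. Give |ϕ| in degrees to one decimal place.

Polar night requires cos h₀ = −tan ϕ tan δ ≥ 1, i.e. tan ϕ tan δ ≤ −1.
The boundary is |tan ϕ| · |tan δ| = 1, so |ϕ| = 90° − |δ| = 90° − 18.6° = 71.4° in the northern hemisphere.

|ϕ| = 71.4°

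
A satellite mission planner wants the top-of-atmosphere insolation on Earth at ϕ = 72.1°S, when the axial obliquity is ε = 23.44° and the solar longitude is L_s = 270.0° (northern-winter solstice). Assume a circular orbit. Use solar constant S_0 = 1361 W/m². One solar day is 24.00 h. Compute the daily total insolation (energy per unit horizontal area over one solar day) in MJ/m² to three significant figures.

Solar declination: sin δ = sin ε · sin L_s = sin 23.44° × sin 270.0° = -0.39779, so δ = -23.440°.
cos h₀ = −tan(-72.1°) tan(-23.440°) = -1.3424 ≤ −1 ⇒ polar day, h₀ = π.
Bracket: h₀ sin ϕ sin δ + cos ϕ cos δ sin h₀ = 3.1416×-0.95159×-0.39779 + 0.30736×0.91748×0.00000 = 1.189199 + 0.000000 = 1.189199.
Q̄ = (S_0/π) × [bracket] = (1361/π) × 1.189199 = 515.18 W/m².
Daily total = Q̄ × 24.00 h × 3600 s/h = 515.18 × 24.00 × 3600 / 10⁶ = 44.51 MJ/m².

44.5 MJ/m²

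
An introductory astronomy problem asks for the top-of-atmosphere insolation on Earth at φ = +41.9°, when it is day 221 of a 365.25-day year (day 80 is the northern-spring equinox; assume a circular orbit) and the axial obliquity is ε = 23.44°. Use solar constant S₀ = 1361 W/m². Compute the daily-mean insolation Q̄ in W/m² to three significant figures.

Solar longitude: λ_s = 360° × (221 − 80)/365.25 = 138.973°.
sin δ = sin 23.44° × sin 138.973° = 0.26111, so δ = +15.136°.
cos H₀ = −tan(+41.9°) tan(+15.136°) = -0.2427, H₀ = 1.8159 rad.
Bracket: H₀ sin φ sin δ + cos φ cos δ sin H₀ = 1.8159×0.66783×0.26111 + 0.74431×0.96531×0.97010 = 0.316651 + 0.697007 = 1.013658.
Q̄ = (S₀/π) × [bracket] = (1361/π) × 1.013658 = 439.1 W/m².

Q̄ ≈ 439 W/m²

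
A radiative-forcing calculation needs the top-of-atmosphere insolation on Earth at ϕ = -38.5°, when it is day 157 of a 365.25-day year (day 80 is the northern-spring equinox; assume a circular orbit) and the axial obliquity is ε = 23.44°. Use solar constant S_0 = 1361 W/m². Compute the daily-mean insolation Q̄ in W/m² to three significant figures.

Solar longitude: L_s = 360° × (157 − 80)/365.25 = 75.893°.
sin δ = sin 23.44° × sin 75.893° = 0.38579, so δ = +22.693°.
cos h₀ = −tan(-38.5°) tan(+22.693°) = 0.3326, h₀ = 1.2317 rad.
Bracket: h₀ sin ϕ sin δ + cos ϕ cos δ sin h₀ = 1.2317×-0.62251×0.38579 + 0.78261×0.92259×0.94306 = -0.295803 + 0.680916 = 0.385113.
Q̄ = (S_0/π) × [bracket] = (1361/π) × 0.385113 = 166.8 W/m².

Q̄ ≈ 167 W/m²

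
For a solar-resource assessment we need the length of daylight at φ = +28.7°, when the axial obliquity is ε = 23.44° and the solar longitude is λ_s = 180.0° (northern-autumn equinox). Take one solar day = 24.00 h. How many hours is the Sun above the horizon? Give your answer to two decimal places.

12.00 h

Solar declination: sin δ = sin ε · sin λ_s = sin 23.44° × sin 180.0° = 0.00000, so δ = +0.000°.
cos H₀ = −tan φ · tan δ = −tan(+28.7°) × tan(+0.000°) = -0.0000, so H₀ = 1.5708 rad = 90.00°.
Daylight = 2H₀/(2π) × 24.00 h = (1.5708/π) × 24.00 = 12.00 h.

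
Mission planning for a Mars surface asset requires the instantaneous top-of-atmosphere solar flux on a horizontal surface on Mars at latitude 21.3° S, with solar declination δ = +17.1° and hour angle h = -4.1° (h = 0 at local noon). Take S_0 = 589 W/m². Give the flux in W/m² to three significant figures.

cos θ_z = sin ϕ sin δ + cos ϕ cos δ cos h = -0.106811 + 0.888225 = 0.781414.
Flux = S_0 · cos θ_z = 589 × 0.781414 = 460.3 W/m².

460 W/m²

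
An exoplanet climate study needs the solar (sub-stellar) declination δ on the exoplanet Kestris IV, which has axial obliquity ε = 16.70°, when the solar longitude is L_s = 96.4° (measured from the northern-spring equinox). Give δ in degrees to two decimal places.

δ = +16.59°

sin δ = sin ε · sin L_s = sin 16.70° × sin 96.4° = 0.285570.
δ = arcsin(0.285570) = +16.59°.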